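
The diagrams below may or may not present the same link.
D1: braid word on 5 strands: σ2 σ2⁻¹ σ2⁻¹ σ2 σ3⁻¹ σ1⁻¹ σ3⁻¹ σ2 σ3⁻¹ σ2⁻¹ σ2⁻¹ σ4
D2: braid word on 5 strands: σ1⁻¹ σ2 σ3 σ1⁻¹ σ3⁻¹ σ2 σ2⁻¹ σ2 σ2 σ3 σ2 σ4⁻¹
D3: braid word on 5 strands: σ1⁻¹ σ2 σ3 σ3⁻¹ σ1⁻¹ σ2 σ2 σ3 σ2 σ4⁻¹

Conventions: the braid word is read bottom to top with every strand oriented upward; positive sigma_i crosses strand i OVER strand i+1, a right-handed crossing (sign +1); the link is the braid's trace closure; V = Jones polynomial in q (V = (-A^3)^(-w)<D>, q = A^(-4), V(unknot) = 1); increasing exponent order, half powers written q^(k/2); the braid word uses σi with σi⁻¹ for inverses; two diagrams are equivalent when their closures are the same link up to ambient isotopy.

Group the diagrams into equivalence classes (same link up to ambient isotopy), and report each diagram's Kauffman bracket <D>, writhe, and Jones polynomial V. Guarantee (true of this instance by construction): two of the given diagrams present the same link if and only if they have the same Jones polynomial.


grouping into links: {D1} | {D2, D3}
V(D1) = -q^-6 + q^-5 - q^-4 + 2q^-3 - q^-2 + q^-1  (w -4, c 12, <D> = A^-8 - A^-4 + 2 - A^4 + A^8 - A^12)
V(D2) = q^-1 - 1 + 2q - 2q^2 + 2q^3 - 2q^4 + q^5  [12 crossings, <D> = A^-14 - 2A^-10 + 2A^-6 - 2A^-2 + 2A^2 - A^6 + A^10, w = +2]
V(D3) = q^-1 - 1 + 2q - 2q^2 + 2q^3 - 2q^4 + q^5  [10 crossings, <D> = A^-14 - 2A^-10 + 2A^-6 - 2A^-2 + 2A^2 - A^6 + A^10, w = +2]
why: comparing 3 Jones polynomials yields 2 groups


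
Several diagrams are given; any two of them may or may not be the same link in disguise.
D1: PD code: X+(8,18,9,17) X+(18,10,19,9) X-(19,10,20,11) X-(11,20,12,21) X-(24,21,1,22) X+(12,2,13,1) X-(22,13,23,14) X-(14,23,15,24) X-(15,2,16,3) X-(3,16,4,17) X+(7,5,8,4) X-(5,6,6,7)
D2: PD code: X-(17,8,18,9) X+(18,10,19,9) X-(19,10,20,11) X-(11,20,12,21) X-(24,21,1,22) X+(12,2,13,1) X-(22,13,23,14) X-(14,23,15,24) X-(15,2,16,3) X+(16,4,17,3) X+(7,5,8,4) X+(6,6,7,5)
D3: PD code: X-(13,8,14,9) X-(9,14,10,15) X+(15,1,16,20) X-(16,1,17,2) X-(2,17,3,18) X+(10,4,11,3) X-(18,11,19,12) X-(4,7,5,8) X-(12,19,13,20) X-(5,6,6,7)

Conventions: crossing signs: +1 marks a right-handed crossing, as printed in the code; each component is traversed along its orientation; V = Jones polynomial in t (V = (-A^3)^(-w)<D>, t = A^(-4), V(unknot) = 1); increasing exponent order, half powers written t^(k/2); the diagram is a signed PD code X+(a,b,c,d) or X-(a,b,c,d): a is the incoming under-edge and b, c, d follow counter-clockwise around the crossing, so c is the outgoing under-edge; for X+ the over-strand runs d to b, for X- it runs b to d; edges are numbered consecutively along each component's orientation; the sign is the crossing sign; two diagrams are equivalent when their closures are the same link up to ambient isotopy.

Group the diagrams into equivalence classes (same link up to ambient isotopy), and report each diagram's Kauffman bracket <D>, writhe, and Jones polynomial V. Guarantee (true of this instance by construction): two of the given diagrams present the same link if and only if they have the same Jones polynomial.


classes: {D1, D2, D3}
V(D1) = -t^-6 + t^-5 - t^-4 + 2t^-3 - t^-2 + t^-1  [12 crossings, <D> = A^-8 - A^-4 + 2 - A^4 + A^8 - A^12, w = -4]
V(D2) = -t^-6 + t^-5 - t^-4 + 2t^-3 - t^-2 + t^-1  (w -2, c 12, <D> = A^-2 - A^2 + 2A^6 - A^10 + A^14 - A^18)
D3 (bracket A^-14 - A^-10 + 2A^-6 - A^-2 + A^2 - A^6; 10 crossings at w = -6): V = -t^-6 + t^-5 - t^-4 + 2t^-3 - t^-2 + t^-1
note: all 3 diagrams share one V(t), hence one class


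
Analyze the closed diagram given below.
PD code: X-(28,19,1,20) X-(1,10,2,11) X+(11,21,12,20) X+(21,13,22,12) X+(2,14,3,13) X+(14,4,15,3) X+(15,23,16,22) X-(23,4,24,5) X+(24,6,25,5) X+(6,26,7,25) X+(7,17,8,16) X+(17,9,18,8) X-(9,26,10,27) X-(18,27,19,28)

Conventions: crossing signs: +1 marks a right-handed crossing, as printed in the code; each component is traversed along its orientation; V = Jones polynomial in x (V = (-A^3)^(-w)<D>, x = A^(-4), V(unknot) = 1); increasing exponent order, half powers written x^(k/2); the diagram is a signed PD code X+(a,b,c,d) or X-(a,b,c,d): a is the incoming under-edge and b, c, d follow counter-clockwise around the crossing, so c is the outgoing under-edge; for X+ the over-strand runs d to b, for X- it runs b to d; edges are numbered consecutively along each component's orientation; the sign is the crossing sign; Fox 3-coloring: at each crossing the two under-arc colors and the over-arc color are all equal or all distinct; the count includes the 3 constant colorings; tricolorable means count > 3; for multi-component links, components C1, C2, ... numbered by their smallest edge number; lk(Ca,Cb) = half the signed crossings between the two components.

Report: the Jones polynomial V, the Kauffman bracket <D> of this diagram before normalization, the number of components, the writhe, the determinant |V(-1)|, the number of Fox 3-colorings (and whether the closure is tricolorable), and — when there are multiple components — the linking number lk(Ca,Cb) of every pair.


Jones polynomial: V(x) = x^2 + x^4 - x^5 + x^6 - x^7
<D> = -A^-16 + A^-12 - A^-8 + A^-4 + A^4; writhe +4
components 1, writhe +4 (14 crossings)
3-colorings: 3 of 3^14, det 5 — not tricolorable
note: det 5 = |V(-1)|; not divisible by 3, so not tricolorable


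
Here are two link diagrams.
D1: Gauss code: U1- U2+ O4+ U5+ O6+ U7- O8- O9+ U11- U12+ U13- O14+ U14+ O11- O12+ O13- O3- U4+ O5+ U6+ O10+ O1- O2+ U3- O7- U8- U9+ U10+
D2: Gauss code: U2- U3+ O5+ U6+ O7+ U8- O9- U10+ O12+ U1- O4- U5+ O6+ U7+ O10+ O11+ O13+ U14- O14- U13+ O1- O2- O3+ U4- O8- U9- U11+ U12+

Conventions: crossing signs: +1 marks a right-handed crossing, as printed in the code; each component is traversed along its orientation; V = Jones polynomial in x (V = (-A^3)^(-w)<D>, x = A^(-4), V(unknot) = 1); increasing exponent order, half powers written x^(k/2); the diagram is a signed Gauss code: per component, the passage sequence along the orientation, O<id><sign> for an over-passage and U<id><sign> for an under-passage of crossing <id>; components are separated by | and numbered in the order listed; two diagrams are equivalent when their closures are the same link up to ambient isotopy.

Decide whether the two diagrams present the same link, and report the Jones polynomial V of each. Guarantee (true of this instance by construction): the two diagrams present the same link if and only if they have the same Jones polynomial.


equivalent: yes
V(D1) = x^-1 - 1 + 2x - 2x^2 + 2x^3 - 2x^4 + x^5  (w +2, c 14, <D> = A^-14 - 2A^-10 + 2A^-6 - 2A^-2 + 2A^2 - A^6 + A^10)
V(D2) = x^-1 - 1 + 2x - 2x^2 + 2x^3 - 2x^4 + x^5  (w +2, c 14, <D> = A^-14 - 2A^-10 + 2A^-6 - 2A^-2 + 2A^2 - A^6 + A^10)
why: from 14 to 14 crossings by R-moves: one link, two diagrams


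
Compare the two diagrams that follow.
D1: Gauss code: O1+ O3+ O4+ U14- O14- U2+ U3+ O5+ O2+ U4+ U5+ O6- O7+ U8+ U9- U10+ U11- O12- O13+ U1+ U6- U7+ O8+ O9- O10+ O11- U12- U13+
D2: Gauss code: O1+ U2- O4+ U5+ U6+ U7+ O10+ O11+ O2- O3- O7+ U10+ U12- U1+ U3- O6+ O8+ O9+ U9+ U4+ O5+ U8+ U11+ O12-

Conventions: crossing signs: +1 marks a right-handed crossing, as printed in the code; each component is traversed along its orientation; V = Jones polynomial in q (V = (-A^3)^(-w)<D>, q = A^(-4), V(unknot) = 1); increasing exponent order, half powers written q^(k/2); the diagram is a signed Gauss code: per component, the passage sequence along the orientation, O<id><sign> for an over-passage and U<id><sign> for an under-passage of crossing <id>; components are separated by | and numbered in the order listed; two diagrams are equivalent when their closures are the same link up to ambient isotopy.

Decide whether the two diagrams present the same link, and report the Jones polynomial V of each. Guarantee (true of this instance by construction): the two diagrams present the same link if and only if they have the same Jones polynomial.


equivalent: yes
D1 (bracket -A^-4 + 1 + A^8; 14 crossings at w = +4): V = q + q^3 - q^4
D2 (bracket -A^2 + A^6 + A^14; 12 crossings at w = +6): V = q + q^3 - q^4
key observation: all 2 diagrams share one V(q), hence one class


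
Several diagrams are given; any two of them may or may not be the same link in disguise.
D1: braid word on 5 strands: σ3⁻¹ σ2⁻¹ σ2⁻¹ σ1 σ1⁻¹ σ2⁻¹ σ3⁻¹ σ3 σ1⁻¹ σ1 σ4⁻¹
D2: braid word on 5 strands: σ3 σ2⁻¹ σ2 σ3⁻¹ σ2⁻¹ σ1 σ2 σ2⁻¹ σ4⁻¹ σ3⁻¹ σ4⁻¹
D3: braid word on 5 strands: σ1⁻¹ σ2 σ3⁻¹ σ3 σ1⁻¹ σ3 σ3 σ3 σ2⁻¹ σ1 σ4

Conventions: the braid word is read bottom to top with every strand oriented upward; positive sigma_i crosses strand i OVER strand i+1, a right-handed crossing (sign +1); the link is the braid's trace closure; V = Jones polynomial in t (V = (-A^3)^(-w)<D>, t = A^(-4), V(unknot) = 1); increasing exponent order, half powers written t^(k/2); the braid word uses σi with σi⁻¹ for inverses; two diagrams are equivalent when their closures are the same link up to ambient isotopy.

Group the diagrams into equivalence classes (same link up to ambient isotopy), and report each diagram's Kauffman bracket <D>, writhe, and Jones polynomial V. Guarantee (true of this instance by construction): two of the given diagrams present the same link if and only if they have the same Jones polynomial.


classes: {D1} | {D2} | {D3}
V(D1) = t^(-9/2) - t^(-5/2) - t^(-3/2) - t^(-1/2)  [11 crossings, <D> = A^-13 + A^-9 + A^-5 - A^3, w = -5]
D2 (bracket A^-7 + A; 11 crossings at w = -3): V = -t^(-5/2) - t^(-1/2)
V(D3) = -t^(1/2) - t^(3/2) - t^(5/2) + t^(9/2)  (w +3, c 11, <D> = -A^-9 + A^-1 + A^3 + A^7)
insight: 3 classes among 3 diagrams; unequal V(t) rules out equality


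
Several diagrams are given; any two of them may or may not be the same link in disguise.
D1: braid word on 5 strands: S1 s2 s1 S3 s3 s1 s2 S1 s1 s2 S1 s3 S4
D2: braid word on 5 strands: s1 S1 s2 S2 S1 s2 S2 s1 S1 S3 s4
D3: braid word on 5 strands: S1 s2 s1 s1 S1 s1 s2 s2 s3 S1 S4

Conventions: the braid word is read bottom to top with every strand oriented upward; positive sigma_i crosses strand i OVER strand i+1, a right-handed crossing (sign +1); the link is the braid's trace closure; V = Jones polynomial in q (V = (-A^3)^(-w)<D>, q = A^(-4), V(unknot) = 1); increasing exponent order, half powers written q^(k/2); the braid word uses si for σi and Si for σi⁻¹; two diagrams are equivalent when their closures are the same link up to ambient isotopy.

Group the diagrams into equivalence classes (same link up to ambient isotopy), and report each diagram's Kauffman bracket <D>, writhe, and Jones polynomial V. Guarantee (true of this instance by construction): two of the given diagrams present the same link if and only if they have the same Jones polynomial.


equivalence classes: {D1, D3} | {D2}
D1 (bracket -A^-13 + A^-9 - A^-5 + 2A^-1 - A^3 + 2A^7; 13 crossings at w = +3): V = -2q^(1/2) + q^(3/2) - 2q^(5/2) + q^(7/2) - q^(9/2) + q^(11/2)
V(D2) = -q^(-1/2) - q^(1/2)  (w -1, c 11, <D> = A^-5 + A^-1)
V(D3) = -2q^(1/2) + q^(3/2) - 2q^(5/2) + q^(7/2) - q^(9/2) + q^(11/2)  (w +3, c 11, <D> = -A^-13 + A^-9 - A^-5 + 2A^-1 - A^3 + 2A^7)
observation: V(q) takes 2 values over 3 diagrams, fixing the grouping


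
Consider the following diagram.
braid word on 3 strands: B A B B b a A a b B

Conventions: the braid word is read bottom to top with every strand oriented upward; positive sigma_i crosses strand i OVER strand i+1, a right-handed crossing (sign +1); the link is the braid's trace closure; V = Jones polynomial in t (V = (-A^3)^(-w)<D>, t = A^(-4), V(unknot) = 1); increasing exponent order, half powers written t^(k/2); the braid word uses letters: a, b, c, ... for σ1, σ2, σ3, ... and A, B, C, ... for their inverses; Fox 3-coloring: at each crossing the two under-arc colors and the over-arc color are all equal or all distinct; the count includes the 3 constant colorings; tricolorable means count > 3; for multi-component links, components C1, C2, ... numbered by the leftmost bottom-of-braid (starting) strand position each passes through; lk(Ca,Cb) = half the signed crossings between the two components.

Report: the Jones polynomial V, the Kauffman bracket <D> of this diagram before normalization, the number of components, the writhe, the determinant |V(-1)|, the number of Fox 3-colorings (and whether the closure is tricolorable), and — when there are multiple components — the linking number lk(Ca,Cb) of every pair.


V(t) = 1
bracket: A^-6, w = -2
1 component, writhe -2, over 10 crossings
det 1, colorings 3 of 3^10 — not tricolorable
observation: det 1 = |V(-1)|; not divisible by 3, so not tricolorable


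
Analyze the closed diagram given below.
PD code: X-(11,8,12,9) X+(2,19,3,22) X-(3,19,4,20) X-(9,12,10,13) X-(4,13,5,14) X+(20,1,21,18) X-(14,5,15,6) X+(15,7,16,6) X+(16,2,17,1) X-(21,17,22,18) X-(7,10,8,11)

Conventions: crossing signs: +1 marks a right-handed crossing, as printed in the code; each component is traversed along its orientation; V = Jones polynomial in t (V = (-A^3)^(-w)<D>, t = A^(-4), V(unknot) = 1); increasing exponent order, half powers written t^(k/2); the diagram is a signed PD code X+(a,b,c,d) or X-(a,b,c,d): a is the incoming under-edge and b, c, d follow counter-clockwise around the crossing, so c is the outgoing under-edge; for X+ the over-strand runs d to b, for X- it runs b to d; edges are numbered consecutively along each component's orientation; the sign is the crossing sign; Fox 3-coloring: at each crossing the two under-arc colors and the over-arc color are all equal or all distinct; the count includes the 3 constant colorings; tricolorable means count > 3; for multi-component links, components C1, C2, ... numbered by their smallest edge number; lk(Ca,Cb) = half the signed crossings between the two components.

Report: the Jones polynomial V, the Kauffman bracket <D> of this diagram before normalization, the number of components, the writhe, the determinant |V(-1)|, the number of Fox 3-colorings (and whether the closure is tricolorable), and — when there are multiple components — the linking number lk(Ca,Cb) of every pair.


V = t^(-9/2) - t^(-5/2) - t^(-3/2) - t^(-1/2)
<D> = A^-7 + A^-3 + A - A^9 (w = -3)
2 components over 11 crossings, w = -3
lk(C1,C2): 0
27 Fox colorings among 3^11, |V(-1)| = 0: tricolorable
why: all 2 components of this link are unlinked algebraically


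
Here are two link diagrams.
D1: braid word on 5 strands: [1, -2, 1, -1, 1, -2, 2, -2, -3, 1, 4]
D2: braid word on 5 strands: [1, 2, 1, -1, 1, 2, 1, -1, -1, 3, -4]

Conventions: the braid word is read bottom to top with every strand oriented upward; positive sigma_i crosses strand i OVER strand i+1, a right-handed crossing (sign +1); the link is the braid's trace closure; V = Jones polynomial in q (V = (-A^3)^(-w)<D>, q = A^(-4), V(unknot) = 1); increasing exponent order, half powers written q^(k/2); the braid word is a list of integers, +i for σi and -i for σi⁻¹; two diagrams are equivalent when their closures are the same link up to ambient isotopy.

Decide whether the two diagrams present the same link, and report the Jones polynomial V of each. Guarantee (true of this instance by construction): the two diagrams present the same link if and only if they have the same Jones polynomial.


same link: no
V(D1) = -q^(-3/2) + q^(-1/2) - 2q^(1/2) + q^(3/2) - 2q^(5/2) + q^(7/2)  [11 crossings, <D> = -A^-11 + 2A^-7 - A^-3 + 2A - A^5 + A^9, w = +1]
D2 (bracket A^-1 + A^7; 11 crossings at w = +3): V = -q^(1/2) - q^(5/2)
note: 2 values of V(q) split the 2 diagrams


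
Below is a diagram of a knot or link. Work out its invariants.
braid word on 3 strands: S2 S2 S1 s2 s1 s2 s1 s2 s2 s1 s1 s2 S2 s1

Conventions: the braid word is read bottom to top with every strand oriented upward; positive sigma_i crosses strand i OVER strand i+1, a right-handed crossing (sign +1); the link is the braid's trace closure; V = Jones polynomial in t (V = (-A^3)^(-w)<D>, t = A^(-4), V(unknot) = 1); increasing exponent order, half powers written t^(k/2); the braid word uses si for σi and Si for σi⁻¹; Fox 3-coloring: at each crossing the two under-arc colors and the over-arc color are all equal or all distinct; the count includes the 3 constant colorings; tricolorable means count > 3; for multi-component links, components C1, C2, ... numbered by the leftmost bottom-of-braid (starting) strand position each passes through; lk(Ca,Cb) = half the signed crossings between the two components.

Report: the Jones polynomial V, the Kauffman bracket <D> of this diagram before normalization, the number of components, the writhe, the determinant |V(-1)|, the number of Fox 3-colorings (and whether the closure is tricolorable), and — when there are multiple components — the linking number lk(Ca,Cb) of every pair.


V(t) = t^2 - t^3 + 3t^4 - 3t^5 + 3t^6 - 3t^7 + 2t^8 - t^9
bracket: -A^-18 + 2A^-14 - 3A^-10 + 3A^-6 - 3A^-2 + 3A^2 - A^6 + A^10, w = +6
1 component, writhe +6, over 14 crossings
det 17, colorings 3 of 3^14 — not tricolorable
observation: free reduction leaves σ2⁻¹ σ2⁻¹ σ1⁻¹ σ2 σ1 σ2 σ1 σ2 σ2 σ1 σ1 σ1 of the original 14 letters


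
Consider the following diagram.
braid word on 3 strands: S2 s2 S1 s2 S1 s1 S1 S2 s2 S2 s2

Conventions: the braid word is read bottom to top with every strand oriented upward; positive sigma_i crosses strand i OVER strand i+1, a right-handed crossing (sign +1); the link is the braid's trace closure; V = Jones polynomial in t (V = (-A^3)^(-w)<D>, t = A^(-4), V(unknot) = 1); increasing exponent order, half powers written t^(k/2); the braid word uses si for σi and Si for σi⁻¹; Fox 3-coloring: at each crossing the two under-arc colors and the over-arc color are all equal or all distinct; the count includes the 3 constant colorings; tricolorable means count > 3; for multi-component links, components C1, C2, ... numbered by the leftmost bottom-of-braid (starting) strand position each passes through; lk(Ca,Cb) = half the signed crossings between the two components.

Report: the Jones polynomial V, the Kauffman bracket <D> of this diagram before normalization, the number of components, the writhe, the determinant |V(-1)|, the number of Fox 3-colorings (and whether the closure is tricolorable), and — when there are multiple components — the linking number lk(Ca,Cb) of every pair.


V = -t^(-5/2) - t^(-1/2)
<D> = A^-1 + A^7 (w = -1)
2 components over 11 crossings, w = -1
lk(C1,C2): -1
3 Fox colorings among 3^11, |V(-1)| = 2: not tricolorable
why: the 1 component pair carries total linking -1


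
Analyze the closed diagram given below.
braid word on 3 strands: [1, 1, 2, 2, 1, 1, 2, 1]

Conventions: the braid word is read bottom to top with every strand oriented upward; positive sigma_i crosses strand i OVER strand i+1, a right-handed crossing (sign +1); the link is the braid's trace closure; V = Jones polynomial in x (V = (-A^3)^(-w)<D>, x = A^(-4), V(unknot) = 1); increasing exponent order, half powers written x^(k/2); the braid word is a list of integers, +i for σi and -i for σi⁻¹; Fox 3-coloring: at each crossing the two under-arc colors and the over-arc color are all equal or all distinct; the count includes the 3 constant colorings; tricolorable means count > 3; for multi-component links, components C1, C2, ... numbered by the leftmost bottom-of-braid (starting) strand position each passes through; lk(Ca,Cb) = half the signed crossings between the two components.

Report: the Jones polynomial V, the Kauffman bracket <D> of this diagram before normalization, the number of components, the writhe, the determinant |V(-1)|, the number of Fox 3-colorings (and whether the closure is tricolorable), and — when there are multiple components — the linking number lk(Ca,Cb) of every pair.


V(x) = x^3 + x^5 - x^8
bracket: -A^-8 + A^4 + A^12, w = +8
1 component, writhe +8, over 8 crossings
det 3, colorings 9 of 3^8 — tricolorable
observation: w = +8 shifts under R1 moves; the (-A^3)^(-8) factor cancels that in V


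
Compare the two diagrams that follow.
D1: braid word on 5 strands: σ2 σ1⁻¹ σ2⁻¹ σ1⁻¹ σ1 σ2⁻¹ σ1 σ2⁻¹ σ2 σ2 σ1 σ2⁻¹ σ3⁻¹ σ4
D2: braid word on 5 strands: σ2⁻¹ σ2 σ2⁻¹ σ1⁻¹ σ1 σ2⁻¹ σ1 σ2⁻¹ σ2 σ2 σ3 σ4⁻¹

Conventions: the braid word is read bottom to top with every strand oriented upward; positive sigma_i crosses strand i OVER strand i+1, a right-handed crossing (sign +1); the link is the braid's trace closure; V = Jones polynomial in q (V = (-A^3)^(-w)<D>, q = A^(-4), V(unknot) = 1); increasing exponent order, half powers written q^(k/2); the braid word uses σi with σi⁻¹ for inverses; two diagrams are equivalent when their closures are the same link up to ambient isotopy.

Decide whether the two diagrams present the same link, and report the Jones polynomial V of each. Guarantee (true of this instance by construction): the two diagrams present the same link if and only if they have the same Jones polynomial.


equivalent: yes
V(D1) = 1  (w 0, c 14, <D> = 1)
V(D2) = 1  [12 crossings, <D> = 1, w = 0]
key observation: one V(q) for all 2 diagrams — one class (guaranteed)


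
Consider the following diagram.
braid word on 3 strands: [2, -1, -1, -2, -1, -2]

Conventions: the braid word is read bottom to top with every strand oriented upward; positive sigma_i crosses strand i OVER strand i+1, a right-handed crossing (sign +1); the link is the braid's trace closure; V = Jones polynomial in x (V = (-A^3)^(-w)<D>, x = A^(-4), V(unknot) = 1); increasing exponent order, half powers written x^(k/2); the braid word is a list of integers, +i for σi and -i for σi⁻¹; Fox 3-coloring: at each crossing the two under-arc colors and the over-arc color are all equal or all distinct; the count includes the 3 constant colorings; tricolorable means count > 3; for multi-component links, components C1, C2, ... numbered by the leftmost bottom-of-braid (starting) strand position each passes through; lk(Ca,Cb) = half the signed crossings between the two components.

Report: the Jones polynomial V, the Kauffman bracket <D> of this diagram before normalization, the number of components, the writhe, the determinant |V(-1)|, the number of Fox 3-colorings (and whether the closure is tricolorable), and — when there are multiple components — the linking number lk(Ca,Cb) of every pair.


V = -x^-4 + x^-3 + x^-1
<D> = A^-8 + 1 - A^4 (w = -4)
1 component over 6 crossings, w = -4
9 Fox colorings among 3^6, |V(-1)| = 3: tricolorable
why: |V(-1)| = 3: so tricolorable, since 3 divides 3


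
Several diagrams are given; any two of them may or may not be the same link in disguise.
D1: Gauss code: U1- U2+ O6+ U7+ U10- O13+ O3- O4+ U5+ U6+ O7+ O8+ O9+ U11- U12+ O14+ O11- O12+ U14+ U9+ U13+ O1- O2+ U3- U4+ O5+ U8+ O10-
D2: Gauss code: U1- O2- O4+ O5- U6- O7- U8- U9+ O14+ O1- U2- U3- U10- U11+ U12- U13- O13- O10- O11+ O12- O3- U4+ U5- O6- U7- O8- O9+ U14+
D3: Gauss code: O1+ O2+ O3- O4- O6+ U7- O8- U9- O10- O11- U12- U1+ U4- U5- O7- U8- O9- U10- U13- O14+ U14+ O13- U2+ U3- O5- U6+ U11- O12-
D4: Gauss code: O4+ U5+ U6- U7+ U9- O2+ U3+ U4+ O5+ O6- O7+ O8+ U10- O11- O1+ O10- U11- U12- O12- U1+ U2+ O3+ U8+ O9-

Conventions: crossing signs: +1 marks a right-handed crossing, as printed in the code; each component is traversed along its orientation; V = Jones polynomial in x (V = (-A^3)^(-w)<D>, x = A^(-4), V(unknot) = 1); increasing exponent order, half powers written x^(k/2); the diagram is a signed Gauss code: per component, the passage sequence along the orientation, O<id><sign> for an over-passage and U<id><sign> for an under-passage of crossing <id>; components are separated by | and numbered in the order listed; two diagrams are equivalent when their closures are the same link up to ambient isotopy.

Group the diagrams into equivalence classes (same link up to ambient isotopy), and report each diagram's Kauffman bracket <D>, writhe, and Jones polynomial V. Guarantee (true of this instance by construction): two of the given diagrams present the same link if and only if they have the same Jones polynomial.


grouping into links: {D1, D4} | {D2} | {D3}
V(D1) = x - x^2 + 2x^3 - x^4 + x^5 - x^6  (w +6, c 14, <D> = -A^-6 + A^-2 - A^2 + 2A^6 - A^10 + A^14)
V(D2) = -x^-4 + x^-3 + x^-1  [14 crossings, <D> = A^-14 + A^-6 - A^-2, w = -6]
V(D3) = -x^-9 + x^-8 - 2x^-7 + 3x^-6 - 2x^-5 + 2x^-4 - x^-3 + x^-2  [14 crossings, <D> = A^-10 - A^-6 + 2A^-2 - 2A^2 + 3A^6 - 2A^10 + A^14 - A^18, w = -6]
V(D4) = x - x^2 + 2x^3 - x^4 + x^5 - x^6  [12 crossings, <D> = -A^-18 + A^-14 - A^-10 + 2A^-6 - A^-2 + A^2, w = +2]
why: comparing 4 Jones polynomials yields 3 groups


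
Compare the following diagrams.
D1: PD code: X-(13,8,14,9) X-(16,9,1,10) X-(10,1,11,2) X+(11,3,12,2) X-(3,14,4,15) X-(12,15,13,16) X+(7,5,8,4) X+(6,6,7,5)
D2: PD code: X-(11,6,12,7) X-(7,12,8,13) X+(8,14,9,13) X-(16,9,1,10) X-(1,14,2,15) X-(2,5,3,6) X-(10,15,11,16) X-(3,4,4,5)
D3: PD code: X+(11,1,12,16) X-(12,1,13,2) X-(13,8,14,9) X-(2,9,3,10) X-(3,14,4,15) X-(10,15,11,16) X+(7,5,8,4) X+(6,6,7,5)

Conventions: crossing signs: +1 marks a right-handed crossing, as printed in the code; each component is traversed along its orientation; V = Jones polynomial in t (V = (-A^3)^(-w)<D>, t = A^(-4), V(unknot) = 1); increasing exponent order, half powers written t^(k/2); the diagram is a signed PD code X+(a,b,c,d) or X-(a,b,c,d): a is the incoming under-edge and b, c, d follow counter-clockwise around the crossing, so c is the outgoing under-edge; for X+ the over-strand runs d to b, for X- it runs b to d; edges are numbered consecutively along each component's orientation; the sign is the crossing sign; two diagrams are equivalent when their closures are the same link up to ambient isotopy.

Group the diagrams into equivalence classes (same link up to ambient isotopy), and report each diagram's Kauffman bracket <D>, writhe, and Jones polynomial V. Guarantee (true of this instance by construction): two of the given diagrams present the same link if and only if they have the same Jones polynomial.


grouping into links: {D1, D2, D3}
V(D1) = -t^-4 + t^-3 + t^-1  (w -2, c 8, <D> = A^-2 + A^6 - A^10)
V(D2) = -t^-4 + t^-3 + t^-1  [8 crossings, <D> = A^-14 + A^-6 - A^-2, w = -6]
D3 (bracket A^-2 + A^6 - A^10; 8 crossings at w = -2): V = -t^-4 + t^-3 + t^-1
why: one V(t) for all 3 diagrams — one class (guaranteed)


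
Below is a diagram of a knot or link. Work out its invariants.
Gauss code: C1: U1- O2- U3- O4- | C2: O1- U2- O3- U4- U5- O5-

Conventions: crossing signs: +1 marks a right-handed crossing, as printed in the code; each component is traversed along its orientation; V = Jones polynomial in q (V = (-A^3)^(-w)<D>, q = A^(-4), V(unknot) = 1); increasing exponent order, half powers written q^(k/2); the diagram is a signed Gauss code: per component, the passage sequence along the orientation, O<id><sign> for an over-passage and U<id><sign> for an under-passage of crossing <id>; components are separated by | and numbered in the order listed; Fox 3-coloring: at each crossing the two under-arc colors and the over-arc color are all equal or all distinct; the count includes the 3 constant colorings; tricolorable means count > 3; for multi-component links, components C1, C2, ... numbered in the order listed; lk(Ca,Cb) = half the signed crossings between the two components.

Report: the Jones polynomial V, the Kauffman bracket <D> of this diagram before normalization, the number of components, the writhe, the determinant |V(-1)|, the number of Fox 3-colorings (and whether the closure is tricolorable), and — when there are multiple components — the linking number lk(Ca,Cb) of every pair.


Jones polynomial: V(q) = -q^(-11/2) + q^(-9/2) - q^(-7/2) - q^(-3/2)
<D> = A^-9 + A^-1 - A^3 + A^7; writhe -5
components 2, writhe -5 (5 crossings)
linking number lk(C1,C2) = -2
3-colorings: 3 of 3^5, det 4 — not tricolorable
note: det 4 = |V(-1)|; not divisible by 3, so not tricolorable


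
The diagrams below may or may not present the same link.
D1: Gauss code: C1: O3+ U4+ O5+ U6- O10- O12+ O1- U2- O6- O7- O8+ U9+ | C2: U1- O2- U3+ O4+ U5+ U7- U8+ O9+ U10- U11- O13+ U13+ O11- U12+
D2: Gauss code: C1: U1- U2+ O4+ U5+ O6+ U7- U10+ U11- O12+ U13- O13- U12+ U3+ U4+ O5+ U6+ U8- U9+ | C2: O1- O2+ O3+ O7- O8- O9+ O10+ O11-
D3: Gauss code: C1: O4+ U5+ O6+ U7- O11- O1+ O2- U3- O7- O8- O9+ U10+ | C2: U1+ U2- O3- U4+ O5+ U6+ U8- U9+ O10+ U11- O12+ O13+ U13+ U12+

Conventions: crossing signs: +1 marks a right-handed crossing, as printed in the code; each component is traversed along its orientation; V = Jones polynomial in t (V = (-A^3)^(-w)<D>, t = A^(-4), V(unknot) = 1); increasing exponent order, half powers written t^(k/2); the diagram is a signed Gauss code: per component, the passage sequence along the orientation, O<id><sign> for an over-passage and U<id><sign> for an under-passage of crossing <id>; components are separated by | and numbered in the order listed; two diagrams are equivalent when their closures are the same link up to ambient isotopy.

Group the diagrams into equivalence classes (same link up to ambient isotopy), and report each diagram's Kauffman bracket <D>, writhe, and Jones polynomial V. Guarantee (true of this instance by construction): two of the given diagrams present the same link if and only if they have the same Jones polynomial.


grouping into links: {D1, D3} | {D2}
V(D1) = t^(-5/2) - 2t^(-3/2) + 2t^(-1/2) - 4t^(1/2) + 3t^(3/2) - 3t^(5/2) + 2t^(7/2) - t^(9/2)  (w +1, c 13, <D> = A^-15 - 2A^-11 + 3A^-7 - 3A^-3 + 4A - 2A^5 + 2A^9 - A^13)
V(D2) = -t^(1/2) - t^(3/2) - t^(5/2) + t^(9/2)  [13 crossings, <D> = -A^-9 + A^-1 + A^3 + A^7, w = +3]
V(D3) = t^(-5/2) - 2t^(-3/2) + 2t^(-1/2) - 4t^(1/2) + 3t^(3/2) - 3t^(5/2) + 2t^(7/2) - t^(9/2)  (w +3, c 13, <D> = A^-9 - 2A^-5 + 3A^-1 - 3A^3 + 4A^7 - 2A^11 + 2A^15 - A^19)
key observation: 2 values of V(t) split the 3 diagrams


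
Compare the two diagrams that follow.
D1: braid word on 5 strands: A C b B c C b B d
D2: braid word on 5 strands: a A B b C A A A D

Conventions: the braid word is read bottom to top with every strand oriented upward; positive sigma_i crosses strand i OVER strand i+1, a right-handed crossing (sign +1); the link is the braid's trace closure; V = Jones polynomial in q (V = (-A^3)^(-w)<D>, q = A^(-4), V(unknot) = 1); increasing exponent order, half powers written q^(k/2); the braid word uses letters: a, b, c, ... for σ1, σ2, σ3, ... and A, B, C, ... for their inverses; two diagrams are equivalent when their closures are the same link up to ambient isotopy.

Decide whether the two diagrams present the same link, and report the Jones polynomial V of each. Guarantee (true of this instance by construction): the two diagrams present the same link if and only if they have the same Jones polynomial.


equivalent: no
D1 (bracket A^-5 + A^-1; 9 crossings at w = -1): V = -q^(-1/2) - q^(1/2)
D2 (bracket A^-13 + A^-9 + A^-5 - A^3; 9 crossings at w = -5): V = q^(-9/2) - q^(-5/2) - q^(-3/2) - q^(-1/2)
key observation: 2 classes among 2 diagrams; unequal V(q) rules out equality


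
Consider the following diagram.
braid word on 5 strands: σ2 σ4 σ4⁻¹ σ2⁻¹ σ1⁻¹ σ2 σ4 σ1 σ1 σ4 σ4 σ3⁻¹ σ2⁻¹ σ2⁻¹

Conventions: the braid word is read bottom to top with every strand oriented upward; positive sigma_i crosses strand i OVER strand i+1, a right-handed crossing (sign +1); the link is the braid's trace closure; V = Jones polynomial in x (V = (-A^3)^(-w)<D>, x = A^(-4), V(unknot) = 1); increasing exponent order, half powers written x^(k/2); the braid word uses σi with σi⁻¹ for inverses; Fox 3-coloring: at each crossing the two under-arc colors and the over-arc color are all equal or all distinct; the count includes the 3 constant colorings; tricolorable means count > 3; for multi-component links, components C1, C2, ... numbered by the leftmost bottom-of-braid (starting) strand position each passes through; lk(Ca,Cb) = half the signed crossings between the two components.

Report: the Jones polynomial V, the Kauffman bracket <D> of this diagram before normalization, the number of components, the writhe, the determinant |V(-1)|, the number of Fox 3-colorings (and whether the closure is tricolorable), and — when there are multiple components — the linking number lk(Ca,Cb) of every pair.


Jones polynomial: V(x) = x^-1 - 1 + 2x - 3x^2 + 3x^3 - 2x^4 + 2x^5 - x^6
<D> = -A^-18 + 2A^-14 - 2A^-10 + 3A^-6 - 3A^-2 + 2A^2 - A^6 + A^10; writhe +2
components 1, writhe +2 (14 crossings)
3-colorings: 9 of 3^14, det 15 — tricolorable
note: |V(-1)| = 15: so tricolorable, since 3 divides 15


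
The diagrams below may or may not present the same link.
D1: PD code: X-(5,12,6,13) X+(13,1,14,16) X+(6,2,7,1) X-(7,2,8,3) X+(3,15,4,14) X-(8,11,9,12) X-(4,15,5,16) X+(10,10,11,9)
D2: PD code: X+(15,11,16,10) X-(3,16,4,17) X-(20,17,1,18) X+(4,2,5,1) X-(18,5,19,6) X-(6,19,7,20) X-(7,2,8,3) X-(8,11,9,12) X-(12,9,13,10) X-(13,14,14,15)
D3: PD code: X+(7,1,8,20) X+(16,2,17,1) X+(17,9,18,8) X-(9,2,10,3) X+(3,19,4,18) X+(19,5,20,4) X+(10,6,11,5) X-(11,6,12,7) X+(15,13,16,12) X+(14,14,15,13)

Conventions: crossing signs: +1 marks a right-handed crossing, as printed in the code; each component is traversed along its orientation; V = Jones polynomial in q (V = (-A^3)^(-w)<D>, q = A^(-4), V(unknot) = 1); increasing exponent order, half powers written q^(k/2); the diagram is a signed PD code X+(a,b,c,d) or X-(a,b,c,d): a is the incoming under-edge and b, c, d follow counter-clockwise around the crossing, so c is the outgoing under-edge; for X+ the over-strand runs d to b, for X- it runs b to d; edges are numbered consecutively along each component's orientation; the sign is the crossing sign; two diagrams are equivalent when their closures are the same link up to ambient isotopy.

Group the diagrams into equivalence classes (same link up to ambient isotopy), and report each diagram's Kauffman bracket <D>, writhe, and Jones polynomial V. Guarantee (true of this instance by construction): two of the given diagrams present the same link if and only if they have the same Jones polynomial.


grouping into links: {D1} | {D2} | {D3}
V(D1) = 1  (w 0, c 8, <D> = 1)
D2 (bracket A^-14 - A^-10 + 2A^-6 - A^-2 + A^2 - A^6; 10 crossings at w = -6): V = -q^-6 + q^-5 - q^-4 + 2q^-3 - q^-2 + q^-1
V(D3) = q + q^3 - q^4  (w +6, c 10, <D> = -A^2 + A^6 + A^14)
key observation: 3 values of V(q) split the 3 diagrams


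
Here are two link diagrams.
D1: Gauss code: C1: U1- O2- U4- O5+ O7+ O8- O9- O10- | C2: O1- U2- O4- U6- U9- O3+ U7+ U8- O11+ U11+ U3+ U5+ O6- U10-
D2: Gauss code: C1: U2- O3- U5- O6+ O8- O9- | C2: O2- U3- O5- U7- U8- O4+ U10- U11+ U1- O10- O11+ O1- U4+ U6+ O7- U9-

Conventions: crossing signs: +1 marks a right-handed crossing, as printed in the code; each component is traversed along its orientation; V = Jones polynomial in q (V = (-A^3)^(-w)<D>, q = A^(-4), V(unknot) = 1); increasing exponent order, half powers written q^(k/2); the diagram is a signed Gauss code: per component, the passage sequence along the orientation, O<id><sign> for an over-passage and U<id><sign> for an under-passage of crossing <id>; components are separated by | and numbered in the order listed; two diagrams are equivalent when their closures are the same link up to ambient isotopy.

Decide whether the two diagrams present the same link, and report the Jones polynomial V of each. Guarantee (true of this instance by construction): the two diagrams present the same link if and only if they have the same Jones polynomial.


same link: yes
V(D1) = -q^(-11/2) + q^(-9/2) - q^(-7/2) - q^(-3/2)  [11 crossings, <D> = A^-3 + A^5 - A^9 + A^13, w = -3]
D2 (bracket A^-9 + A^-1 - A^3 + A^7; 11 crossings at w = -5): V = -q^(-11/2) + q^(-9/2) - q^(-7/2) - q^(-3/2)
note: all 2 diagrams share one V(q), hence one class


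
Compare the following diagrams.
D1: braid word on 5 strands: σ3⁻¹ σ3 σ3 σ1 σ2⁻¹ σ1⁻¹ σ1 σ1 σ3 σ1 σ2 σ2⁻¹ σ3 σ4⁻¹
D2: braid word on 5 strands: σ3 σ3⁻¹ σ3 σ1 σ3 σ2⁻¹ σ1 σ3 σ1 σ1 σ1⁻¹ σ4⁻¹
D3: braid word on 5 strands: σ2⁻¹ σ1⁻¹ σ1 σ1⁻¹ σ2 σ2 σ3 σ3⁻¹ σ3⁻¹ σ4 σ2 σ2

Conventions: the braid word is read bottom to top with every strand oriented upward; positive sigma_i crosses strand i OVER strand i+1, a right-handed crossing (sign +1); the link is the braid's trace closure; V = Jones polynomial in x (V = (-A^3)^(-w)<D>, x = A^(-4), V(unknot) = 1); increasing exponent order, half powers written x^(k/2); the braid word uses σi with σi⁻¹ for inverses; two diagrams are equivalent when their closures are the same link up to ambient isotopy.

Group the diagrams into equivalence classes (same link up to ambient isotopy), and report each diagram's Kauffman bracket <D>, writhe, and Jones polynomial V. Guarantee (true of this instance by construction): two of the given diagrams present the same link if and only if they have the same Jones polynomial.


grouping into links: {D1, D2} | {D3}
V(D1) = x^2 + 2x^4 - 2x^5 + x^6 - 2x^7 + x^8  (w +4, c 14, <D> = A^-20 - 2A^-16 + A^-12 - 2A^-8 + 2A^-4 + A^4)
D2 (bracket A^-20 - 2A^-16 + A^-12 - 2A^-8 + 2A^-4 + A^4; 12 crossings at w = +4): V = x^2 + 2x^4 - 2x^5 + x^6 - 2x^7 + x^8
V(D3) = x + x^3 - x^4  (w +2, c 12, <D> = -A^-10 + A^-6 + A^2)
key observation: 2 values of V(x) split the 3 diagrams


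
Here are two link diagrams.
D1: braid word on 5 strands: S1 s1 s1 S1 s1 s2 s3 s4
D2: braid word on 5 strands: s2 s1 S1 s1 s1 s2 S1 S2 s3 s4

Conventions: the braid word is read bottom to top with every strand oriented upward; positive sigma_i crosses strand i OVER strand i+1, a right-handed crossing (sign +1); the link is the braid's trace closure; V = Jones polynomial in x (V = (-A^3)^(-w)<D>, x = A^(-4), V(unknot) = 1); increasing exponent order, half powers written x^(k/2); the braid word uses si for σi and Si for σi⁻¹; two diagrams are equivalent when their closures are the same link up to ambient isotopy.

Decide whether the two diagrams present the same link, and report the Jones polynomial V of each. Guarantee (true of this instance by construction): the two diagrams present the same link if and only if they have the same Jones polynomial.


equivalent: yes
V(D1) = 1  (w +4, c 8, <D> = A^12)
D2 (bracket A^12; 10 crossings at w = +4): V = 1
why: D2 (10 crossings) and D1 (8) are Markov-related braid presentations


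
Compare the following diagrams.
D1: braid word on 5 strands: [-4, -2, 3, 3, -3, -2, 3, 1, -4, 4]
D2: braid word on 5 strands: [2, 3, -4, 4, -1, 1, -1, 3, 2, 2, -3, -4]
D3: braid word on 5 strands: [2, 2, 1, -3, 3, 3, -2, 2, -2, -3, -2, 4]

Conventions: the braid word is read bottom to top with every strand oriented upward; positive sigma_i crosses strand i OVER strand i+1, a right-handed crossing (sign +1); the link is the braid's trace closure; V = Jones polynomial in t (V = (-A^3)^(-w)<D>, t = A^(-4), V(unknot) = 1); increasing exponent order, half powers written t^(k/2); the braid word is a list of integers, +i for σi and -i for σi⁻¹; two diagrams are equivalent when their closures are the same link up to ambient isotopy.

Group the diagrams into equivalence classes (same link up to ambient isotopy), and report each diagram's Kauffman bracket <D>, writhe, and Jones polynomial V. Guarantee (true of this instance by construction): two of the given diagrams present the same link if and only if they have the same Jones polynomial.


grouping into links: {D1} | {D2} | {D3}
V(D1) = t^-2 - t^-1 + 1 - t + t^2  (w 0, c 10, <D> = A^-8 - A^-4 + 1 - A^4 + A^8)
V(D2) = t - t^2 + 2t^3 - t^4 + t^5 - t^6  [12 crossings, <D> = -A^-18 + A^-14 - A^-10 + 2A^-6 - A^-2 + A^2, w = +2]
V(D3) = 1  (w +2, c 12, <D> = A^6)
key observation: comparing 3 Jones polynomials yields 3 groups


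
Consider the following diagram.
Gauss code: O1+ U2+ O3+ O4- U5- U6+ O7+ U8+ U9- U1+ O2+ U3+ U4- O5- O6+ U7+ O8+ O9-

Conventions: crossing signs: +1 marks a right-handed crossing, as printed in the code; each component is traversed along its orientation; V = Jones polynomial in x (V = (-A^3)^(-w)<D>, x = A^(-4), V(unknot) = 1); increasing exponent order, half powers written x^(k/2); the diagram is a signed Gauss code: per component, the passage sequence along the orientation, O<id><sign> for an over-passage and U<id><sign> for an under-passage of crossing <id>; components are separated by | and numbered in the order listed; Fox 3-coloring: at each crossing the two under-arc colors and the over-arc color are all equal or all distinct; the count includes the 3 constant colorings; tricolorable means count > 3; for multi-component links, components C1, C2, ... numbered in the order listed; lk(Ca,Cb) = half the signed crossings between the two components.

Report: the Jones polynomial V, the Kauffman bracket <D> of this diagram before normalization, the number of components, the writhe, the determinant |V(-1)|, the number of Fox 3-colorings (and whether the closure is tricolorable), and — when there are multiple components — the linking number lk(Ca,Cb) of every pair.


Jones polynomial: V(x) = x + x^3 - x^4
<D> = A^-7 - A^-3 - A^5; writhe +3
components 1, writhe +3 (9 crossings)
3-colorings: 9 of 3^9, det 3 — tricolorable
note: V spans 3 powers of x: at least 3 crossings in any diagram
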